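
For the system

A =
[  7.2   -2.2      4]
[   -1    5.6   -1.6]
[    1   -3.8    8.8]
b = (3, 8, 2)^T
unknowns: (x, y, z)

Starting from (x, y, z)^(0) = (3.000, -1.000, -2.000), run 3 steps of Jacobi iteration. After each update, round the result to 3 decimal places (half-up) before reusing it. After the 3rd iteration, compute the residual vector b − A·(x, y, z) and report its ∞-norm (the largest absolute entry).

1.944

Iteration 1:
  x = (3 - (-2.2)·-1.000 - (4)·-2.000) / (7.2) = 1.222
  y = (8 - (-1)·3.000 - (-1.6)·-2.000) / (5.6) = 1.393
  z = (2 - (1)·3.000 - (-3.8)·-1.000) / (8.8) = -0.545
Iteration 2:
  x = (3 - (-2.2)·1.393 - (4)·-0.545) / (7.2) = 1.145
  y = (8 - (-1)·1.222 - (-1.6)·-0.545) / (5.6) = 1.491
  z = (2 - (1)·1.222 - (-3.8)·1.393) / (8.8) = 0.690
Iteration 3:
  x = (3 - (-2.2)·1.491 - (4)·0.690) / (7.2) = 0.489
  y = (8 - (-1)·1.145 - (-1.6)·0.690) / (5.6) = 1.830
  z = (2 - (1)·1.145 - (-3.8)·1.491) / (8.8) = 0.741
Residual b − A·x = (0.541, -0.573, 1.944); ∞-norm = 1.944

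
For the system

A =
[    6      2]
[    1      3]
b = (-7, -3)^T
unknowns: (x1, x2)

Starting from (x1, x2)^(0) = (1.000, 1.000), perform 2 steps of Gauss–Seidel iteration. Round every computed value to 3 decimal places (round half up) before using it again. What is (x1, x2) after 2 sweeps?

(-1.000, -0.667)

Iteration 1:
  x1 = (-7 - (2)·1.000) / (6) = -1.500
  x2 = (-3 - (1)·-1.500) / (3) = -0.500
Iteration 2:
  x1 = (-7 - (2)·-0.500) / (6) = -1.000
  x2 = (-3 - (1)·-1.000) / (3) = -0.667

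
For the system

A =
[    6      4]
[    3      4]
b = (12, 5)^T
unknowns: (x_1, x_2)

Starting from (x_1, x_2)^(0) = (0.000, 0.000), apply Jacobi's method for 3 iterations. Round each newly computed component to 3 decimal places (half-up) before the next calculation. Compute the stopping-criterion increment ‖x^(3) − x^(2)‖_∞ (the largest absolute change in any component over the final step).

1.000

Iteration 1:
  x_1 = (12 - (4)·0.000) / (6) = 2.000
  x_2 = (5 - (3)·0.000) / (4) = 1.250
Iteration 2:
  x_1 = (12 - (4)·1.250) / (6) = 1.167
  x_2 = (5 - (3)·2.000) / (4) = -0.250
Iteration 3:
  x_1 = (12 - (4)·-0.250) / (6) = 2.167
  x_2 = (5 - (3)·1.167) / (4) = 0.375
Change: (1.000, 0.625) → max |·| = 1.000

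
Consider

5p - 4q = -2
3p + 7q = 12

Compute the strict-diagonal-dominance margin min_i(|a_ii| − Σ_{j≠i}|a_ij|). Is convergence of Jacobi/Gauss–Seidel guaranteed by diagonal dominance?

row 1: |5| − (4) = 1
row 2: |7| − (3) = 4
minimum over rows = 1 → strictly diagonally dominant (convergence guaranteed)

1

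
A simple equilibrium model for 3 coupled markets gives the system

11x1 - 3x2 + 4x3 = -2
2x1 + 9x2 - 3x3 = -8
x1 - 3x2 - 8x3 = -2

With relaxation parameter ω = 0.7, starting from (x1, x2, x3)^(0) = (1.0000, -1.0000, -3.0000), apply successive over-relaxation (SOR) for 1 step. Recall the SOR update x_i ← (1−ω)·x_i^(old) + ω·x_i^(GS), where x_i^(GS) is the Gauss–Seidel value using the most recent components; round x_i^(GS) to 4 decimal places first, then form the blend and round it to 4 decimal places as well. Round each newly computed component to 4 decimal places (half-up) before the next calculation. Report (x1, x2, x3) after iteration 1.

Iteration 1:
  x1: GS value = (-2 - (-3)·-1.0000 - (4)·-3.0000) / (11) = 0.6364;  x1 ← (1−ω)·1.0000 + ω·0.6364 = 0.7455
  x2: GS value = (-8 - (2)·0.7455 - (-3)·-3.0000) / (9) = -2.0546;  x2 ← (1−ω)·-1.0000 + ω·-2.0546 = -1.7382
  x3: GS value = (-2 - (1)·0.7455 - (-3)·-1.7382) / (-8) = 0.9950;  x3 ← (1−ω)·-3.0000 + ω·0.9950 = -0.2035

(0.7455, -1.7382, -0.2035)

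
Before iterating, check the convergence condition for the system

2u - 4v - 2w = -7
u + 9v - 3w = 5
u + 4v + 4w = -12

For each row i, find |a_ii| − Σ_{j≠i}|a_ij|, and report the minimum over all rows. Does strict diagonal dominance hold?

row 1: |2| − (4+2) = -4
row 2: |9| − (1+3) = 5
row 3: |4| − (1+4) = -1
minimum over rows = -4 → not strictly diagonally dominant

-4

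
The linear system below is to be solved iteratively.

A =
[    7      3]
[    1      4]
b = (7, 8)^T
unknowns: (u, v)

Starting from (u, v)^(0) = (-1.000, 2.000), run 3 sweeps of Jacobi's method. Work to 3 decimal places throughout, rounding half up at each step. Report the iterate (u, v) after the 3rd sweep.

(0.158, 1.991)

Iteration 1:
  u = (7 - (3)·2.000) / (7) = 0.143
  v = (8 - (1)·-1.000) / (4) = 2.250
Iteration 2:
  u = (7 - (3)·2.250) / (7) = 0.036
  v = (8 - (1)·0.143) / (4) = 1.964
Iteration 3:
  u = (7 - (3)·1.964) / (7) = 0.158
  v = (8 - (1)·0.036) / (4) = 1.991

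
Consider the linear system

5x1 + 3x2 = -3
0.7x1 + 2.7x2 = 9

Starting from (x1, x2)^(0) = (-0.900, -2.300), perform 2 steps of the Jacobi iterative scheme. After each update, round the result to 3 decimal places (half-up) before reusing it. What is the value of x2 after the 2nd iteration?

3.131

Iteration 1:
  x1 = (-3 - (3)·-2.300) / (5) = 0.780
  x2 = (9 - (0.7)·-0.900) / (2.7) = 3.567
Iteration 2:
  x1 = (-3 - (3)·3.567) / (5) = -2.740
  x2 = (9 - (0.7)·0.780) / (2.7) = 3.131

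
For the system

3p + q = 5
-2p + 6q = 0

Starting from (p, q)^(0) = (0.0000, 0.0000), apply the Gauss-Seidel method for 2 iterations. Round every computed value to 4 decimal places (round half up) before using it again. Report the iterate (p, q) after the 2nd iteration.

Iteration 1:
  p = (5 - (1)·0.0000) / (3) = 1.6667
  q = (0 - (-2)·1.6667) / (6) = 0.5556
Iteration 2:
  p = (5 - (1)·0.5556) / (3) = 1.4815
  q = (0 - (-2)·1.4815) / (6) = 0.4938

(1.4815, 0.4938)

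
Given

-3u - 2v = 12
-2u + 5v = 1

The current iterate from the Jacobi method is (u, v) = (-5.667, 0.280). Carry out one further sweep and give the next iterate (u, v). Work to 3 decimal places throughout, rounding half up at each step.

(-4.187, -2.067)

One sweep:
  u = (12 - (-2)·0.280) / (-3) = -4.187
  v = (1 - (-2)·-5.667) / (5) = -2.067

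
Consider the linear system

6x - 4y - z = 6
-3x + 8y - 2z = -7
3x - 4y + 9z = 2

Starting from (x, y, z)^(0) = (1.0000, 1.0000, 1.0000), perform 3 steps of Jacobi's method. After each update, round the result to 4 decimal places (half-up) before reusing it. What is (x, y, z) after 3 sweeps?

(0.8472, -0.6667, -0.1204)

Iteration 1:
  x = (6 - (-4)·1.0000 - (-1)·1.0000) / (6) = 1.8333
  y = (-7 - (-3)·1.0000 - (-2)·1.0000) / (8) = -0.2500
  z = (2 - (3)·1.0000 - (-4)·1.0000) / (9) = 0.3333
Iteration 2:
  x = (6 - (-4)·-0.2500 - (-1)·0.3333) / (6) = 0.8889
  y = (-7 - (-3)·1.8333 - (-2)·0.3333) / (8) = -0.1042
  z = (2 - (3)·1.8333 - (-4)·-0.2500) / (9) = -0.5000
Iteration 3:
  x = (6 - (-4)·-0.1042 - (-1)·-0.5000) / (6) = 0.8472
  y = (-7 - (-3)·0.8889 - (-2)·-0.5000) / (8) = -0.6667
  z = (2 - (3)·0.8889 - (-4)·-0.1042) / (9) = -0.1204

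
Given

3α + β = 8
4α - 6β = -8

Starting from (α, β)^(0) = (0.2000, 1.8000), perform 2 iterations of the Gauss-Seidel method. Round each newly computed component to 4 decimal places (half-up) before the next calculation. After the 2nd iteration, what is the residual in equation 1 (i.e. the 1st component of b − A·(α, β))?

0.2023

Iteration 1:
  α = (8 - (1)·1.8000) / (3) = 2.0667
  β = (-8 - (4)·2.0667) / (-6) = 2.7111
Iteration 2:
  α = (8 - (1)·2.7111) / (3) = 1.7630
  β = (-8 - (4)·1.7630) / (-6) = 2.5087
Residual b − A·x = (0.2023, 0.0002)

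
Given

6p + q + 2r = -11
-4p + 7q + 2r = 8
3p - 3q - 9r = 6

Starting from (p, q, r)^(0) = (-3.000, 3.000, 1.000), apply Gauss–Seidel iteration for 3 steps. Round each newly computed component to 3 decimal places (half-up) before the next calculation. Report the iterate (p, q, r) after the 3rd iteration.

(-1.513, 0.666, -1.393)

Iteration 1:
  p = (-11 - (1)·3.000 - (2)·1.000) / (6) = -2.667
  q = (8 - (-4)·-2.667 - (2)·1.000) / (7) = -0.667
  r = (6 - (3)·-2.667 - (-3)·-0.667) / (-9) = -1.333
Iteration 2:
  p = (-11 - (1)·-0.667 - (2)·-1.333) / (6) = -1.278
  q = (8 - (-4)·-1.278 - (2)·-1.333) / (7) = 0.793
  r = (6 - (3)·-1.278 - (-3)·0.793) / (-9) = -1.357
Iteration 3:
  p = (-11 - (1)·0.793 - (2)·-1.357) / (6) = -1.513
  q = (8 - (-4)·-1.513 - (2)·-1.357) / (7) = 0.666
  r = (6 - (3)·-1.513 - (-3)·0.666) / (-9) = -1.393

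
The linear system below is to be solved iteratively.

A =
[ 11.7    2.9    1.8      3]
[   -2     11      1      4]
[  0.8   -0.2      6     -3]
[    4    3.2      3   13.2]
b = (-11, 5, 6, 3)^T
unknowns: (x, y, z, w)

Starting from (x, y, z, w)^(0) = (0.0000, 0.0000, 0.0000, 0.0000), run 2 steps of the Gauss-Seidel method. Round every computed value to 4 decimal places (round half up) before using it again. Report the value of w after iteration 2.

Iteration 1:
  x = (-11 - (2.9)·0.0000 - (1.8)·0.0000 - (3)·0.0000) / (11.7) = -0.9402
  y = (5 - (-2)·-0.9402 - (1)·0.0000 - (4)·0.0000) / (11) = 0.2836
  z = (6 - (0.8)·-0.9402 - (-0.2)·0.2836 - (-3)·0.0000) / (6) = 1.1348
  w = (3 - (4)·-0.9402 - (3.2)·0.2836 - (3)·1.1348) / (13.2) = 0.1855
Iteration 2:
  x = (-11 - (2.9)·0.2836 - (1.8)·1.1348 - (3)·0.1855) / (11.7) = -1.2326
  y = (5 - (-2)·-1.2326 - (1)·1.1348 - (4)·0.1855) / (11) = 0.0598
  z = (6 - (0.8)·-1.2326 - (-0.2)·0.0598 - (-3)·0.1855) / (6) = 1.2591
  w = (3 - (4)·-1.2326 - (3.2)·0.0598 - (3)·1.2591) / (13.2) = 0.3001

0.3001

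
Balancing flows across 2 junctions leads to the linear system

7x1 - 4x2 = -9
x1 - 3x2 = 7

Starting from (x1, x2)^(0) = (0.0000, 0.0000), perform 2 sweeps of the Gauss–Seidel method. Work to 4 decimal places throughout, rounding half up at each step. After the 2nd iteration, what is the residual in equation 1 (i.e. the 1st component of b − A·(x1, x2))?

-2.1047

Iteration 1:
  x1 = (-9 - (-4)·0.0000) / (7) = -1.2857
  x2 = (7 - (1)·-1.2857) / (-3) = -2.7619
Iteration 2:
  x1 = (-9 - (-4)·-2.7619) / (7) = -2.8639
  x2 = (7 - (1)·-2.8639) / (-3) = -3.2880
Residual b − A·x = (-2.1047, -0.0001)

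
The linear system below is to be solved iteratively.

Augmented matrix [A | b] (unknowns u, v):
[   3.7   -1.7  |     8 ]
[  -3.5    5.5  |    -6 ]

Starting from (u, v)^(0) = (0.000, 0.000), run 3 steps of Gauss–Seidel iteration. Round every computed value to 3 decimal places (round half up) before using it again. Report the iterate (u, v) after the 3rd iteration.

Iteration 1:
  u = (8 - (-1.7)·0.000) / (3.7) = 2.162
  v = (-6 - (-3.5)·2.162) / (5.5) = 0.285
Iteration 2:
  u = (8 - (-1.7)·0.285) / (3.7) = 2.293
  v = (-6 - (-3.5)·2.293) / (5.5) = 0.368
Iteration 3:
  u = (8 - (-1.7)·0.368) / (3.7) = 2.331
  v = (-6 - (-3.5)·2.331) / (5.5) = 0.392

(2.331, 0.392)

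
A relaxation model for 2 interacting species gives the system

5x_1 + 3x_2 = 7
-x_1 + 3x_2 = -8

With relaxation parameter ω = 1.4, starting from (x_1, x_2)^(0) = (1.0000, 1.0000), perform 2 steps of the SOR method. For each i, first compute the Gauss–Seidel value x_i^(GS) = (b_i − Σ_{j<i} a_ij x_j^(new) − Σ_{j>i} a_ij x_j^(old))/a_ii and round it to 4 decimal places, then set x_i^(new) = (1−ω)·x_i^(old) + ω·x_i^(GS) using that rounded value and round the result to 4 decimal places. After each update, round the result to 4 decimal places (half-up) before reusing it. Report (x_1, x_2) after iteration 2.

Iteration 1:
  x_1: GS value = (7 - (3)·1.0000) / (5) = 0.8000;  x_1 ← (1−ω)·1.0000 + ω·0.8000 = 0.7200
  x_2: GS value = (-8 - (-1)·0.7200) / (3) = -2.4267;  x_2 ← (1−ω)·1.0000 + ω·-2.4267 = -3.7974
Iteration 2:
  x_1: GS value = (7 - (3)·-3.7974) / (5) = 3.6784;  x_1 ← (1−ω)·0.7200 + ω·3.6784 = 4.8618
  x_2: GS value = (-8 - (-1)·4.8618) / (3) = -1.0461;  x_2 ← (1−ω)·-3.7974 + ω·-1.0461 = 0.0544

(4.8618, 0.0544)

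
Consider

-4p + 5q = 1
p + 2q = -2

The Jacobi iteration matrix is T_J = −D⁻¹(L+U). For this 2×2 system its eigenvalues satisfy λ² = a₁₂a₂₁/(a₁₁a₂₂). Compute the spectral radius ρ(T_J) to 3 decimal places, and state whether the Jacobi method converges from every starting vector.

0.791

a₁₂a₂₁/(a₁₁a₂₂) = (5)·(1) / ((-4)·(2)) = -0.625000
ρ = √|-0.625000| = √0.625000 = 0.791
ρ < 1, so Jacobi converges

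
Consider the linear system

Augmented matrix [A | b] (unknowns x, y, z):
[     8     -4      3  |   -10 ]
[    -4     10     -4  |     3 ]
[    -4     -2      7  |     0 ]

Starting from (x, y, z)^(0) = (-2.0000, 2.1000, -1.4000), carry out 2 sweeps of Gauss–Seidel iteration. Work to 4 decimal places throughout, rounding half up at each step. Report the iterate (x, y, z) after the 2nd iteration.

(-1.3707, -0.1888, -0.8372)

Iteration 1:
  x = (-10 - (-4)·2.1000 - (3)·-1.4000) / (8) = 0.3250
  y = (3 - (-4)·0.3250 - (-4)·-1.4000) / (10) = -0.1300
  z = (0 - (-4)·0.3250 - (-2)·-0.1300) / (7) = 0.1486
Iteration 2:
  x = (-10 - (-4)·-0.1300 - (3)·0.1486) / (8) = -1.3707
  y = (3 - (-4)·-1.3707 - (-4)·0.1486) / (10) = -0.1888
  z = (0 - (-4)·-1.3707 - (-2)·-0.1888) / (7) = -0.8372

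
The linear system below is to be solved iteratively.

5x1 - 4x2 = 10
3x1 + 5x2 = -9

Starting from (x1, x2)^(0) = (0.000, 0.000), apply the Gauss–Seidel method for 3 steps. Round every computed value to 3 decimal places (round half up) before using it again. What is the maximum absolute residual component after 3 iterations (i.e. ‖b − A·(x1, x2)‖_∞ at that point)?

Iteration 1:
  x1 = (10 - (-4)·0.000) / (5) = 2.000
  x2 = (-9 - (3)·2.000) / (5) = -3.000
Iteration 2:
  x1 = (10 - (-4)·-3.000) / (5) = -0.400
  x2 = (-9 - (3)·-0.400) / (5) = -1.560
Iteration 3:
  x1 = (10 - (-4)·-1.560) / (5) = 0.752
  x2 = (-9 - (3)·0.752) / (5) = -2.251
Residual b − A·x = (-2.764, -0.001); ∞-norm = 2.764

2.764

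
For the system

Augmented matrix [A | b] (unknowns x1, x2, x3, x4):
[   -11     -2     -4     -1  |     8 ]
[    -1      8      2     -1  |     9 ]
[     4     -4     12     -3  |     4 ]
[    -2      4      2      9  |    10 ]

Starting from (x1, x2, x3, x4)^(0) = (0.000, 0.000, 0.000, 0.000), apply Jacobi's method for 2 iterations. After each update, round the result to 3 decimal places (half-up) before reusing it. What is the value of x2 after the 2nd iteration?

Iteration 1:
  x1 = (8 - (-2)·0.000 - (-4)·0.000 - (-1)·0.000) / (-11) = -0.727
  x2 = (9 - (-1)·0.000 - (2)·0.000 - (-1)·0.000) / (8) = 1.125
  x3 = (4 - (4)·0.000 - (-4)·0.000 - (-3)·0.000) / (12) = 0.333
  x4 = (10 - (-2)·0.000 - (4)·0.000 - (2)·0.000) / (9) = 1.111
Iteration 2:
  x1 = (8 - (-2)·1.125 - (-4)·0.333 - (-1)·1.111) / (-11) = -1.154
  x2 = (9 - (-1)·-0.727 - (2)·0.333 - (-1)·1.111) / (8) = 1.090
  x3 = (4 - (4)·-0.727 - (-4)·1.125 - (-3)·1.111) / (12) = 1.228
  x4 = (10 - (-2)·-0.727 - (4)·1.125 - (2)·0.333) / (9) = 0.376

1.090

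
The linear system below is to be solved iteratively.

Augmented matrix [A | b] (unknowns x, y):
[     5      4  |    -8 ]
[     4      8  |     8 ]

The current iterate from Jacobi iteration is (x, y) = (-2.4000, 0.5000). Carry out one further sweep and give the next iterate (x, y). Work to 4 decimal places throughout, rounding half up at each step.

One sweep:
  x = (-8 - (4)·0.5000) / (5) = -2.0000
  y = (8 - (4)·-2.4000) / (8) = 2.2000

(-2.0000, 2.2000)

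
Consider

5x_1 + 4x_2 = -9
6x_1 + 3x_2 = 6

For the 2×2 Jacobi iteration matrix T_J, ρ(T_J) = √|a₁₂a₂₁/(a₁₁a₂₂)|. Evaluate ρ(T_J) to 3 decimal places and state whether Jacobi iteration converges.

a₁₂a₂₁/(a₁₁a₂₂) = (4)·(6) / ((5)·(3)) = 1.600000
ρ = √|1.600000| = √1.600000 = 1.265
ρ > 1, so Jacobi diverges

1.265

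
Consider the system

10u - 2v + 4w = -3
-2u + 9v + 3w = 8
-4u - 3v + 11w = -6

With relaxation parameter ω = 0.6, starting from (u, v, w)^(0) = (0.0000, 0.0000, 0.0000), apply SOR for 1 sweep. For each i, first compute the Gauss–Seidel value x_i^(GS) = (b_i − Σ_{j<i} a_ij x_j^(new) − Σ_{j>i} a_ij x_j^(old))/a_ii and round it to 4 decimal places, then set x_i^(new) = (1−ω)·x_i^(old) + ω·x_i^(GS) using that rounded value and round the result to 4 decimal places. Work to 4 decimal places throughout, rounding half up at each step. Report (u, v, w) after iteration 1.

Iteration 1:
  u: GS value = (-3 - (-2)·0.0000 - (4)·0.0000) / (10) = -0.3000;  u ← (1−ω)·0.0000 + ω·-0.3000 = -0.1800
  v: GS value = (8 - (-2)·-0.1800 - (3)·0.0000) / (9) = 0.8489;  v ← (1−ω)·0.0000 + ω·0.8489 = 0.5093
  w: GS value = (-6 - (-4)·-0.1800 - (-3)·0.5093) / (11) = -0.4720;  w ← (1−ω)·0.0000 + ω·-0.4720 = -0.2832

(-0.1800, 0.5093, -0.2832)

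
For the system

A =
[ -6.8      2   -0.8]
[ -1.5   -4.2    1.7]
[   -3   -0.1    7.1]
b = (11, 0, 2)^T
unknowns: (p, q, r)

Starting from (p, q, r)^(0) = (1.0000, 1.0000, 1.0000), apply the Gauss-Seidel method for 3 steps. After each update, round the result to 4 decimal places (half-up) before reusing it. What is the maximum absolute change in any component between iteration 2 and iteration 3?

Iteration 1:
  p = (11 - (2)·1.0000 - (-0.8)·1.0000) / (-6.8) = -1.4412
  q = (0 - (-1.5)·-1.4412 - (1.7)·1.0000) / (-4.2) = 0.9195
  r = (2 - (-3)·-1.4412 - (-0.1)·0.9195) / (7.1) = -0.3143
Iteration 2:
  p = (11 - (2)·0.9195 - (-0.8)·-0.3143) / (-6.8) = -1.3102
  q = (0 - (-1.5)·-1.3102 - (1.7)·-0.3143) / (-4.2) = 0.3407
  r = (2 - (-3)·-1.3102 - (-0.1)·0.3407) / (7.1) = -0.2671
Iteration 3:
  p = (11 - (2)·0.3407 - (-0.8)·-0.2671) / (-6.8) = -1.4860
  q = (0 - (-1.5)·-1.4860 - (1.7)·-0.2671) / (-4.2) = 0.4226
  r = (2 - (-3)·-1.4860 - (-0.1)·0.4226) / (7.1) = -0.3402
Change: (-0.1758, 0.0819, -0.0731) → max |·| = 0.1758

0.1758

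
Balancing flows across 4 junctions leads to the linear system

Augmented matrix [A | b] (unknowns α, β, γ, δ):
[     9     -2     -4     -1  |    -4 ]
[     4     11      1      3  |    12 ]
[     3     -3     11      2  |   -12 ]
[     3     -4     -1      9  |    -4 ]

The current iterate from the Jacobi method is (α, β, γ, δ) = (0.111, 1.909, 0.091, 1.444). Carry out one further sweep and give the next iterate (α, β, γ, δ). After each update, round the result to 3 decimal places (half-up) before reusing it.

(0.181, 0.648, -0.863, 0.377)

One sweep:
  α = (-4 - (-2)·1.909 - (-4)·0.091 - (-1)·1.444) / (9) = 0.181
  β = (12 - (4)·0.111 - (1)·0.091 - (3)·1.444) / (11) = 0.648
  γ = (-12 - (3)·0.111 - (-3)·1.909 - (2)·1.444) / (11) = -0.863
  δ = (-4 - (3)·0.111 - (-4)·1.909 - (-1)·0.091) / (9) = 0.377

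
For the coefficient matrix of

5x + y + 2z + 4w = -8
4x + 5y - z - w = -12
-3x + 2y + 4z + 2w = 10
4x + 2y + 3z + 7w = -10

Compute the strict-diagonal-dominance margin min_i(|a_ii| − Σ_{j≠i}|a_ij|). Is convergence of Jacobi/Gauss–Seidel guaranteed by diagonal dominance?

row 1: |5| − (1+2+4) = -2
row 2: |5| − (4+1+1) = -1
row 3: |4| − (3+2+2) = -3
row 4: |7| − (4+2+3) = -2
minimum over rows = -3 → not strictly diagonally dominant

-3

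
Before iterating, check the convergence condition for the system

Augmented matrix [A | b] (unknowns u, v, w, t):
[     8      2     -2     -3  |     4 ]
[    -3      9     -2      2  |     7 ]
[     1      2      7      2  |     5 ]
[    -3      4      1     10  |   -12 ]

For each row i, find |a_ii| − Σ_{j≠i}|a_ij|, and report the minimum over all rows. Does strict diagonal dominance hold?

1

row 1: |8| − (2+2+3) = 1
row 2: |9| − (3+2+2) = 2
row 3: |7| − (1+2+2) = 2
row 4: |10| − (3+4+1) = 2
minimum over rows = 1 → strictly diagonally dominant (convergence guaranteed)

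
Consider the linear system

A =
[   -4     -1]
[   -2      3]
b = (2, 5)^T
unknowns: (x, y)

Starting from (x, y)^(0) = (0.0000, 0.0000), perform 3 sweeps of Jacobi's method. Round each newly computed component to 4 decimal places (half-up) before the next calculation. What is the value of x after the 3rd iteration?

-0.8333

Iteration 1:
  x = (2 - (-1)·0.0000) / (-4) = -0.5000
  y = (5 - (-2)·0.0000) / (3) = 1.6667
Iteration 2:
  x = (2 - (-1)·1.6667) / (-4) = -0.9167
  y = (5 - (-2)·-0.5000) / (3) = 1.3333
Iteration 3:
  x = (2 - (-1)·1.3333) / (-4) = -0.8333
  y = (5 - (-2)·-0.9167) / (3) = 1.0555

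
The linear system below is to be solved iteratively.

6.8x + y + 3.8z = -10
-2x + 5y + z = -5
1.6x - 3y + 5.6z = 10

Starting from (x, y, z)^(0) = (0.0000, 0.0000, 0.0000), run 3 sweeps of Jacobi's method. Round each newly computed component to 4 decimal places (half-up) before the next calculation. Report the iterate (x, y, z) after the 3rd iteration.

(-2.1178, -2.2626, 1.4068)

Iteration 1:
  x = (-10 - (1)·0.0000 - (3.8)·0.0000) / (6.8) = -1.4706
  y = (-5 - (-2)·0.0000 - (1)·0.0000) / (5) = -1.0000
  z = (10 - (1.6)·0.0000 - (-3)·0.0000) / (5.6) = 1.7857
Iteration 2:
  x = (-10 - (1)·-1.0000 - (3.8)·1.7857) / (6.8) = -2.3214
  y = (-5 - (-2)·-1.4706 - (1)·1.7857) / (5) = -1.9454
  z = (10 - (1.6)·-1.4706 - (-3)·-1.0000) / (5.6) = 1.6702
Iteration 3:
  x = (-10 - (1)·-1.9454 - (3.8)·1.6702) / (6.8) = -2.1178
  y = (-5 - (-2)·-2.3214 - (1)·1.6702) / (5) = -2.2626
  z = (10 - (1.6)·-2.3214 - (-3)·-1.9454) / (5.6) = 1.4068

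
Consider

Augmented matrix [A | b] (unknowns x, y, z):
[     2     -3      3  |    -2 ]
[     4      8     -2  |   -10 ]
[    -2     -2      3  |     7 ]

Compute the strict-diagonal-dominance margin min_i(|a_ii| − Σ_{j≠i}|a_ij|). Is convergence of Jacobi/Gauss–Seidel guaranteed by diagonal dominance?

-4

row 1: |2| − (3+3) = -4
row 2: |8| − (4+2) = 2
row 3: |3| − (2+2) = -1
minimum over rows = -4 → not strictly diagonally dominant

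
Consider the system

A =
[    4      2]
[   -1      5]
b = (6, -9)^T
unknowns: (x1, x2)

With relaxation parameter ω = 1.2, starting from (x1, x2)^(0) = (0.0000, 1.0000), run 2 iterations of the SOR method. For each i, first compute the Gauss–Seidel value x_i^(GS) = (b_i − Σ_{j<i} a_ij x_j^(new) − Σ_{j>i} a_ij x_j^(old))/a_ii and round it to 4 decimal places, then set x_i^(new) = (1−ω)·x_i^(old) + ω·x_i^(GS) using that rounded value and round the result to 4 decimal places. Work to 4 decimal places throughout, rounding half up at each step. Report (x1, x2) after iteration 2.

(2.8032, -1.0729)

Iteration 1:
  x1: GS value = (6 - (2)·1.0000) / (4) = 1.0000;  x1 ← (1−ω)·0.0000 + ω·1.0000 = 1.2000
  x2: GS value = (-9 - (-1)·1.2000) / (5) = -1.5600;  x2 ← (1−ω)·1.0000 + ω·-1.5600 = -2.0720
Iteration 2:
  x1: GS value = (6 - (2)·-2.0720) / (4) = 2.5360;  x1 ← (1−ω)·1.2000 + ω·2.5360 = 2.8032
  x2: GS value = (-9 - (-1)·2.8032) / (5) = -1.2394;  x2 ← (1−ω)·-2.0720 + ω·-1.2394 = -1.0729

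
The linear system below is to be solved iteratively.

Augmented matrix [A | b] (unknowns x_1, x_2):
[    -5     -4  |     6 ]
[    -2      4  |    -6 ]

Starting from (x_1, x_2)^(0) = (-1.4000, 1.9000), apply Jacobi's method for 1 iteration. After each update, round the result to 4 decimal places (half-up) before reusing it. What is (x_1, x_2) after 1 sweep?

(-2.7200, -2.2000)

Iteration 1:
  x_1 = (6 - (-4)·1.9000) / (-5) = -2.7200
  x_2 = (-6 - (-2)·-1.4000) / (4) = -2.2000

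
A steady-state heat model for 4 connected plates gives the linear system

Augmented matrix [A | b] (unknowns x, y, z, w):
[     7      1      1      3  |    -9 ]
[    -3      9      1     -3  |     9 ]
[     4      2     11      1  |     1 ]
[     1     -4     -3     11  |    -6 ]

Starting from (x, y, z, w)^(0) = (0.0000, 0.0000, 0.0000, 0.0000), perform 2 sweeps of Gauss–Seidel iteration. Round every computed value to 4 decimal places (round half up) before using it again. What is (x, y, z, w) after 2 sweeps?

Iteration 1:
  x = (-9 - (1)·0.0000 - (1)·0.0000 - (3)·0.0000) / (7) = -1.2857
  y = (9 - (-3)·-1.2857 - (1)·0.0000 - (-3)·0.0000) / (9) = 0.5714
  z = (1 - (4)·-1.2857 - (2)·0.5714 - (1)·0.0000) / (11) = 0.4545
  w = (-6 - (1)·-1.2857 - (-4)·0.5714 - (-3)·0.4545) / (11) = -0.0968
Iteration 2:
  x = (-9 - (1)·0.5714 - (1)·0.4545 - (3)·-0.0968) / (7) = -1.3908
  y = (9 - (-3)·-1.3908 - (1)·0.4545 - (-3)·-0.0968) / (9) = 0.4536
  z = (1 - (4)·-1.3908 - (2)·0.4536 - (1)·-0.0968) / (11) = 0.5230
  w = (-6 - (1)·-1.3908 - (-4)·0.4536 - (-3)·0.5230) / (11) = -0.1114

(-1.3908, 0.4536, 0.5230, -0.1114)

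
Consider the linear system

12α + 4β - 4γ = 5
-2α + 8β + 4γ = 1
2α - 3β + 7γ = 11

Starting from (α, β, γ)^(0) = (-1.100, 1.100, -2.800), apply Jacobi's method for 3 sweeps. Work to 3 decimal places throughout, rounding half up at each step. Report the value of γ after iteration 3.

Iteration 1:
  α = (5 - (4)·1.100 - (-4)·-2.800) / (12) = -0.883
  β = (1 - (-2)·-1.100 - (4)·-2.800) / (8) = 1.250
  γ = (11 - (2)·-1.100 - (-3)·1.100) / (7) = 2.357
Iteration 2:
  α = (5 - (4)·1.250 - (-4)·2.357) / (12) = 0.786
  β = (1 - (-2)·-0.883 - (4)·2.357) / (8) = -1.274
  γ = (11 - (2)·-0.883 - (-3)·1.250) / (7) = 2.359
Iteration 3:
  α = (5 - (4)·-1.274 - (-4)·2.359) / (12) = 1.628
  β = (1 - (-2)·0.786 - (4)·2.359) / (8) = -0.858
  γ = (11 - (2)·0.786 - (-3)·-1.274) / (7) = 0.801

0.801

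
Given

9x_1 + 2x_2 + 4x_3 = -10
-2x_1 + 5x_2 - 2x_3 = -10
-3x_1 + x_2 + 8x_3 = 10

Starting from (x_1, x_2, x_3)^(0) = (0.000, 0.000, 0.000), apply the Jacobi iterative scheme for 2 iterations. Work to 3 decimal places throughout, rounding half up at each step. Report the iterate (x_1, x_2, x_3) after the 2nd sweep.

Iteration 1:
  x_1 = (-10 - (2)·0.000 - (4)·0.000) / (9) = -1.111
  x_2 = (-10 - (-2)·0.000 - (-2)·0.000) / (5) = -2.000
  x_3 = (10 - (-3)·0.000 - (1)·0.000) / (8) = 1.250
Iteration 2:
  x_1 = (-10 - (2)·-2.000 - (4)·1.250) / (9) = -1.222
  x_2 = (-10 - (-2)·-1.111 - (-2)·1.250) / (5) = -1.944
  x_3 = (10 - (-3)·-1.111 - (1)·-2.000) / (8) = 1.083

(-1.222, -1.944, 1.083)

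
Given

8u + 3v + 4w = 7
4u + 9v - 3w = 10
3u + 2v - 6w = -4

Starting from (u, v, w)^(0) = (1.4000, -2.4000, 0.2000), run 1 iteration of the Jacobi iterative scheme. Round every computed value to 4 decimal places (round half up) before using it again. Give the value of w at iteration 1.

0.5667

Iteration 1:
  u = (7 - (3)·-2.4000 - (4)·0.2000) / (8) = 1.6750
  v = (10 - (4)·1.4000 - (-3)·0.2000) / (9) = 0.5556
  w = (-4 - (3)·1.4000 - (2)·-2.4000) / (-6) = 0.5667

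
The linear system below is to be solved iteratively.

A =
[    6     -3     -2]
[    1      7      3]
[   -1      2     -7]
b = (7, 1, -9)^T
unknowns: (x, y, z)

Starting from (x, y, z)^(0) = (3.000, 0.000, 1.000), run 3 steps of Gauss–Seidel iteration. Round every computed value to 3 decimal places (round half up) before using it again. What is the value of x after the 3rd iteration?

1.281

Iteration 1:
  x = (7 - (-3)·0.000 - (-2)·1.000) / (6) = 1.500
  y = (1 - (1)·1.500 - (3)·1.000) / (7) = -0.500
  z = (-9 - (-1)·1.500 - (2)·-0.500) / (-7) = 0.929
Iteration 2:
  x = (7 - (-3)·-0.500 - (-2)·0.929) / (6) = 1.226
  y = (1 - (1)·1.226 - (3)·0.929) / (7) = -0.430
  z = (-9 - (-1)·1.226 - (2)·-0.430) / (-7) = 0.988
Iteration 3:
  x = (7 - (-3)·-0.430 - (-2)·0.988) / (6) = 1.281
  y = (1 - (1)·1.281 - (3)·0.988) / (7) = -0.464
  z = (-9 - (-1)·1.281 - (2)·-0.464) / (-7) = 0.970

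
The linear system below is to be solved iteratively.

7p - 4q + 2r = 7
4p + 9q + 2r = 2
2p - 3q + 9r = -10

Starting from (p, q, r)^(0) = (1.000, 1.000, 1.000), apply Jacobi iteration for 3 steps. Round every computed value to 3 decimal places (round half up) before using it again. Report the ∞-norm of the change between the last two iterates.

0.337

Iteration 1:
  p = (7 - (-4)·1.000 - (2)·1.000) / (7) = 1.286
  q = (2 - (4)·1.000 - (2)·1.000) / (9) = -0.444
  r = (-10 - (2)·1.000 - (-3)·1.000) / (9) = -1.000
Iteration 2:
  p = (7 - (-4)·-0.444 - (2)·-1.000) / (7) = 1.032
  q = (2 - (4)·1.286 - (2)·-1.000) / (9) = -0.127
  r = (-10 - (2)·1.286 - (-3)·-0.444) / (9) = -1.545
Iteration 3:
  p = (7 - (-4)·-0.127 - (2)·-1.545) / (7) = 1.369
  q = (2 - (4)·1.032 - (2)·-1.545) / (9) = 0.107
  r = (-10 - (2)·1.032 - (-3)·-0.127) / (9) = -1.383
Change: (0.337, 0.234, 0.162) → max |·| = 0.337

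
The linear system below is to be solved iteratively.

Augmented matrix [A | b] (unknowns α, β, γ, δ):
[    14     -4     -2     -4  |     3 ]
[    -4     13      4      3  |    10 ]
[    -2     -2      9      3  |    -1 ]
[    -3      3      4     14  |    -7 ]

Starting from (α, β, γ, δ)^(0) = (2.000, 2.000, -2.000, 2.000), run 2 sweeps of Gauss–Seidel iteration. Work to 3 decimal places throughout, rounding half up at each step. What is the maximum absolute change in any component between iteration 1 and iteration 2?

Iteration 1:
  α = (3 - (-4)·2.000 - (-2)·-2.000 - (-4)·2.000) / (14) = 1.071
  β = (10 - (-4)·1.071 - (4)·-2.000 - (3)·2.000) / (13) = 1.253
  γ = (-1 - (-2)·1.071 - (-2)·1.253 - (3)·2.000) / (9) = -0.261
  δ = (-7 - (-3)·1.071 - (3)·1.253 - (4)·-0.261) / (14) = -0.464
Iteration 2:
  α = (3 - (-4)·1.253 - (-2)·-0.261 - (-4)·-0.464) / (14) = 0.402
  β = (10 - (-4)·0.402 - (4)·-0.261 - (3)·-0.464) / (13) = 1.080
  γ = (-1 - (-2)·0.402 - (-2)·1.080 - (3)·-0.464) / (9) = 0.373
  δ = (-7 - (-3)·0.402 - (3)·1.080 - (4)·0.373) / (14) = -0.752
Change: (-0.669, -0.173, 0.634, -0.288) → max |·| = 0.669

0.669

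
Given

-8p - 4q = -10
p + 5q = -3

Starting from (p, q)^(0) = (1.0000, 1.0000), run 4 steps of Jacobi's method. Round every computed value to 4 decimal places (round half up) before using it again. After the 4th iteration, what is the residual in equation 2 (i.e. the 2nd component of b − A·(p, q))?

Iteration 1:
  p = (-10 - (-4)·1.0000) / (-8) = 0.7500
  q = (-3 - (1)·1.0000) / (5) = -0.8000
Iteration 2:
  p = (-10 - (-4)·-0.8000) / (-8) = 1.6500
  q = (-3 - (1)·0.7500) / (5) = -0.7500
Iteration 3:
  p = (-10 - (-4)·-0.7500) / (-8) = 1.6250
  q = (-3 - (1)·1.6500) / (5) = -0.9300
Iteration 4:
  p = (-10 - (-4)·-0.9300) / (-8) = 1.7150
  q = (-3 - (1)·1.6250) / (5) = -0.9250
Residual b − A·x = (0.0200, -0.0900)

-0.0900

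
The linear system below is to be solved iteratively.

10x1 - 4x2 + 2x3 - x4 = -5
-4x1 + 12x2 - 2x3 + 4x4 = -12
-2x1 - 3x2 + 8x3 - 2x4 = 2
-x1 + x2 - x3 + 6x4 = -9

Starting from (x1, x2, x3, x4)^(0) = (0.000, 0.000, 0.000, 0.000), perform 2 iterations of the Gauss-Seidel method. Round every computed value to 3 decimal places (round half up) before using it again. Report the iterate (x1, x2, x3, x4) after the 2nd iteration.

(-1.048, -0.921, -0.718, -1.641)

Iteration 1:
  x1 = (-5 - (-4)·0.000 - (2)·0.000 - (-1)·0.000) / (10) = -0.500
  x2 = (-12 - (-4)·-0.500 - (-2)·0.000 - (4)·0.000) / (12) = -1.167
  x3 = (2 - (-2)·-0.500 - (-3)·-1.167 - (-2)·0.000) / (8) = -0.313
  x4 = (-9 - (-1)·-0.500 - (1)·-1.167 - (-1)·-0.313) / (6) = -1.441
Iteration 2:
  x1 = (-5 - (-4)·-1.167 - (2)·-0.313 - (-1)·-1.441) / (10) = -1.048
  x2 = (-12 - (-4)·-1.048 - (-2)·-0.313 - (4)·-1.441) / (12) = -0.921
  x3 = (2 - (-2)·-1.048 - (-3)·-0.921 - (-2)·-1.441) / (8) = -0.718
  x4 = (-9 - (-1)·-1.048 - (1)·-0.921 - (-1)·-0.718) / (6) = -1.641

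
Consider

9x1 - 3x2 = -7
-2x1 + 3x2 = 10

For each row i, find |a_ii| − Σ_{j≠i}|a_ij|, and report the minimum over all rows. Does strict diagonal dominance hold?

1

row 1: |9| − (3) = 6
row 2: |3| − (2) = 1
minimum over rows = 1 → strictly diagonally dominant (convergence guaranteed)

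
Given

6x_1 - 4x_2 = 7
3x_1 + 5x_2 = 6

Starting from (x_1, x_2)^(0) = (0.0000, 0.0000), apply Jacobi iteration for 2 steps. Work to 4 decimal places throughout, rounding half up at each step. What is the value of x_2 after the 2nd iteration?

0.5000

Iteration 1:
  x_1 = (7 - (-4)·0.0000) / (6) = 1.1667
  x_2 = (6 - (3)·0.0000) / (5) = 1.2000
Iteration 2:
  x_1 = (7 - (-4)·1.2000) / (6) = 1.9667
  x_2 = (6 - (3)·1.1667) / (5) = 0.5000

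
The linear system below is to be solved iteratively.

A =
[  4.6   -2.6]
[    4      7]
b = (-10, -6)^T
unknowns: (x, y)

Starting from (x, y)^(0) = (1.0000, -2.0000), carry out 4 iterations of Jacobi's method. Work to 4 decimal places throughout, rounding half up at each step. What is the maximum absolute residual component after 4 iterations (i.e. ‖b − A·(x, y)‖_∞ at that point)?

2.0652

Iteration 1:
  x = (-10 - (-2.6)·-2.0000) / (4.6) = -3.3043
  y = (-6 - (4)·1.0000) / (7) = -1.4286
Iteration 2:
  x = (-10 - (-2.6)·-1.4286) / (4.6) = -2.9814
  y = (-6 - (4)·-3.3043) / (7) = 1.0310
Iteration 3:
  x = (-10 - (-2.6)·1.0310) / (4.6) = -1.5912
  y = (-6 - (4)·-2.9814) / (7) = 0.8465
Iteration 4:
  x = (-10 - (-2.6)·0.8465) / (4.6) = -1.6955
  y = (-6 - (4)·-1.5912) / (7) = 0.0521
Residual b − A·x = (-2.0652, 0.4173); ∞-norm = 2.0652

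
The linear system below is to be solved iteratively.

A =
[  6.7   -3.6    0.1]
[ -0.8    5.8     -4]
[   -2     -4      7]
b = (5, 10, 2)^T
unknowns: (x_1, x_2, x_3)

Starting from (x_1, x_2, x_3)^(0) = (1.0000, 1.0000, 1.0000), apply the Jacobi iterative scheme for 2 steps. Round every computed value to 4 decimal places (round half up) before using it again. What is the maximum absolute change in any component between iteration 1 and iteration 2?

0.9634

Iteration 1:
  x_1 = (5 - (-3.6)·1.0000 - (0.1)·1.0000) / (6.7) = 1.2687
  x_2 = (10 - (-0.8)·1.0000 - (-4)·1.0000) / (5.8) = 2.5517
  x_3 = (2 - (-2)·1.0000 - (-4)·1.0000) / (7) = 1.1429
Iteration 2:
  x_1 = (5 - (-3.6)·2.5517 - (0.1)·1.1429) / (6.7) = 2.1003
  x_2 = (10 - (-0.8)·1.2687 - (-4)·1.1429) / (5.8) = 2.6873
  x_3 = (2 - (-2)·1.2687 - (-4)·2.5517) / (7) = 2.1063
Change: (0.8316, 0.1356, 0.9634) → max |·| = 0.9634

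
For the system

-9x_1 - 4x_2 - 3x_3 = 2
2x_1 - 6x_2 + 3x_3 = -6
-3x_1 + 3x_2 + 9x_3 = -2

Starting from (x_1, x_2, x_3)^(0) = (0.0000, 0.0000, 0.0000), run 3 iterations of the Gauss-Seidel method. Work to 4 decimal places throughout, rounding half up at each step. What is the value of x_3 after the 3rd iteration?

-0.5270

Iteration 1:
  x_1 = (2 - (-4)·0.0000 - (-3)·0.0000) / (-9) = -0.2222
  x_2 = (-6 - (2)·-0.2222 - (3)·0.0000) / (-6) = 0.9259
  x_3 = (-2 - (-3)·-0.2222 - (3)·0.9259) / (9) = -0.6049
Iteration 2:
  x_1 = (2 - (-4)·0.9259 - (-3)·-0.6049) / (-9) = -0.4321
  x_2 = (-6 - (2)·-0.4321 - (3)·-0.6049) / (-6) = 0.5535
  x_3 = (-2 - (-3)·-0.4321 - (3)·0.5535) / (9) = -0.5508
Iteration 3:
  x_1 = (2 - (-4)·0.5535 - (-3)·-0.5508) / (-9) = -0.2846
  x_2 = (-6 - (2)·-0.2846 - (3)·-0.5508) / (-6) = 0.6297
  x_3 = (-2 - (-3)·-0.2846 - (3)·0.6297) / (9) = -0.5270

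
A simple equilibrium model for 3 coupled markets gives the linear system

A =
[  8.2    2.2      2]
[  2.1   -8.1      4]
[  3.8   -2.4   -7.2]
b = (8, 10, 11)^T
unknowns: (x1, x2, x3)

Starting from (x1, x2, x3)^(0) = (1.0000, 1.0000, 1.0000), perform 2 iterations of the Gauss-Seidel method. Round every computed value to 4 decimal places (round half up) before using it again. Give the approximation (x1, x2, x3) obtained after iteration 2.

(1.4046, -1.4019, -0.3192)

Iteration 1:
  x1 = (8 - (2.2)·1.0000 - (2)·1.0000) / (8.2) = 0.4634
  x2 = (10 - (2.1)·0.4634 - (4)·1.0000) / (-8.1) = -0.6206
  x3 = (11 - (3.8)·0.4634 - (-2.4)·-0.6206) / (-7.2) = -1.0763
Iteration 2:
  x1 = (8 - (2.2)·-0.6206 - (2)·-1.0763) / (8.2) = 1.4046
  x2 = (10 - (2.1)·1.4046 - (4)·-1.0763) / (-8.1) = -1.4019
  x3 = (11 - (3.8)·1.4046 - (-2.4)·-1.4019) / (-7.2) = -0.3192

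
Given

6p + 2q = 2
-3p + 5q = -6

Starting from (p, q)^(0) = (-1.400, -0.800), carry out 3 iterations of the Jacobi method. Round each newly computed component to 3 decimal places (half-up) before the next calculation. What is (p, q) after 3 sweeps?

(0.613, -0.592)

Iteration 1:
  p = (2 - (2)·-0.800) / (6) = 0.600
  q = (-6 - (-3)·-1.400) / (5) = -2.040
Iteration 2:
  p = (2 - (2)·-2.040) / (6) = 1.013
  q = (-6 - (-3)·0.600) / (5) = -0.840
Iteration 3:
  p = (2 - (2)·-0.840) / (6) = 0.613
  q = (-6 - (-3)·1.013) / (5) = -0.592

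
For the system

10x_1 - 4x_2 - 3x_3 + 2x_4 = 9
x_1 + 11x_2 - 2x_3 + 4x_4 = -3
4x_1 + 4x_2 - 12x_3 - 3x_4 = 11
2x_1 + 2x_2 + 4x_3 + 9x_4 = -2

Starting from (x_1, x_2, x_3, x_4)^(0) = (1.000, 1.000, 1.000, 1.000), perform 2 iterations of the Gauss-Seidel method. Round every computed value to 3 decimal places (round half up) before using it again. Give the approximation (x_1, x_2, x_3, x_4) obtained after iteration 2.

(0.400, -0.469, -0.938, 0.210)

Iteration 1:
  x_1 = (9 - (-4)·1.000 - (-3)·1.000 - (2)·1.000) / (10) = 1.400
  x_2 = (-3 - (1)·1.400 - (-2)·1.000 - (4)·1.000) / (11) = -0.582
  x_3 = (11 - (4)·1.400 - (4)·-0.582 - (-3)·1.000) / (-12) = -0.894
  x_4 = (-2 - (2)·1.400 - (2)·-0.582 - (4)·-0.894) / (9) = -0.007
Iteration 2:
  x_1 = (9 - (-4)·-0.582 - (-3)·-0.894 - (2)·-0.007) / (10) = 0.400
  x_2 = (-3 - (1)·0.400 - (-2)·-0.894 - (4)·-0.007) / (11) = -0.469
  x_3 = (11 - (4)·0.400 - (4)·-0.469 - (-3)·-0.007) / (-12) = -0.938
  x_4 = (-2 - (2)·0.400 - (2)·-0.469 - (4)·-0.938) / (9) = 0.210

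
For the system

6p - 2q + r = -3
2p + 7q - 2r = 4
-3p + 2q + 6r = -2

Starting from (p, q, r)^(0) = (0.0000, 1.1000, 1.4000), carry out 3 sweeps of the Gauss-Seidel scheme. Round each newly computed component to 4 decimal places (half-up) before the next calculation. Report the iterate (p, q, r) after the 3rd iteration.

(-0.3204, 0.5379, -0.6728)

Iteration 1:
  p = (-3 - (-2)·1.1000 - (1)·1.4000) / (6) = -0.3667
  q = (4 - (2)·-0.3667 - (-2)·1.4000) / (7) = 1.0762
  r = (-2 - (-3)·-0.3667 - (2)·1.0762) / (6) = -0.8754
Iteration 2:
  p = (-3 - (-2)·1.0762 - (1)·-0.8754) / (6) = 0.0046
  q = (4 - (2)·0.0046 - (-2)·-0.8754) / (7) = 0.3200
  r = (-2 - (-3)·0.0046 - (2)·0.3200) / (6) = -0.4377
Iteration 3:
  p = (-3 - (-2)·0.3200 - (1)·-0.4377) / (6) = -0.3204
  q = (4 - (2)·-0.3204 - (-2)·-0.4377) / (7) = 0.5379
  r = (-2 - (-3)·-0.3204 - (2)·0.5379) / (6) = -0.6728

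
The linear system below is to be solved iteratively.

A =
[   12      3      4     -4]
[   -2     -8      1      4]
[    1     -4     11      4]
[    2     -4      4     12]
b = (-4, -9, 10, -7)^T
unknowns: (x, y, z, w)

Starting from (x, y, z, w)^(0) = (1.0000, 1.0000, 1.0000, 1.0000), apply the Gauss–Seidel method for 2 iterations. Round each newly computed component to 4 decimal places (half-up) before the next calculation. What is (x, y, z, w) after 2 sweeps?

Iteration 1:
  x = (-4 - (3)·1.0000 - (4)·1.0000 - (-4)·1.0000) / (12) = -0.5833
  y = (-9 - (-2)·-0.5833 - (1)·1.0000 - (4)·1.0000) / (-8) = 1.8958
  z = (10 - (1)·-0.5833 - (-4)·1.8958 - (4)·1.0000) / (11) = 1.2879
  w = (-7 - (2)·-0.5833 - (-4)·1.8958 - (4)·1.2879) / (12) = -0.2835
Iteration 2:
  x = (-4 - (3)·1.8958 - (4)·1.2879 - (-4)·-0.2835) / (12) = -1.3311
  y = (-9 - (-2)·-1.3311 - (1)·1.2879 - (4)·-0.2835) / (-8) = 1.4770
  z = (10 - (1)·-1.3311 - (-4)·1.4770 - (4)·-0.2835) / (11) = 1.6703
  w = (-7 - (2)·-1.3311 - (-4)·1.4770 - (4)·1.6703) / (12) = -0.4259

(-1.3311, 1.4770, 1.6703, -0.4259)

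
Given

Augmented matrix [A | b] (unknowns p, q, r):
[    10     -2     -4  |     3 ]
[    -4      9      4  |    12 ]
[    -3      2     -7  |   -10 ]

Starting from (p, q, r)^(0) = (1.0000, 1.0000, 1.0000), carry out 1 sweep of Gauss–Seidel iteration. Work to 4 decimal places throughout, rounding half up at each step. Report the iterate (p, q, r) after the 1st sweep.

Iteration 1:
  p = (3 - (-2)·1.0000 - (-4)·1.0000) / (10) = 0.9000
  q = (12 - (-4)·0.9000 - (4)·1.0000) / (9) = 1.2889
  r = (-10 - (-3)·0.9000 - (2)·1.2889) / (-7) = 1.4111

(0.9000, 1.2889, 1.4111)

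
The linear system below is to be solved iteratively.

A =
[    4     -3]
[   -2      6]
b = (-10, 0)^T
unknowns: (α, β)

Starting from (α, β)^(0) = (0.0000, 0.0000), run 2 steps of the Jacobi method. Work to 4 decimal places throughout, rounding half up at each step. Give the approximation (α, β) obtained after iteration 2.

(-2.5000, -0.8333)

Iteration 1:
  α = (-10 - (-3)·0.0000) / (4) = -2.5000
  β = (0 - (-2)·0.0000) / (6) = 0.0000
Iteration 2:
  α = (-10 - (-3)·0.0000) / (4) = -2.5000
  β = (0 - (-2)·-2.5000) / (6) = -0.8333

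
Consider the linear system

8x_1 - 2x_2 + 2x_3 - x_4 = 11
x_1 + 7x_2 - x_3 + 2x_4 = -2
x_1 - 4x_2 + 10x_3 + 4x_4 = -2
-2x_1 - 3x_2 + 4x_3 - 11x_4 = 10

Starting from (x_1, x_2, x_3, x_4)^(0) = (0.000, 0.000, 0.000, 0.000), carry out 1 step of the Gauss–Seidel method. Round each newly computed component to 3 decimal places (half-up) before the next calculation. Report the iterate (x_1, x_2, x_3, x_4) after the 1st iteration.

Iteration 1:
  x_1 = (11 - (-2)·0.000 - (2)·0.000 - (-1)·0.000) / (8) = 1.375
  x_2 = (-2 - (1)·1.375 - (-1)·0.000 - (2)·0.000) / (7) = -0.482
  x_3 = (-2 - (1)·1.375 - (-4)·-0.482 - (4)·0.000) / (10) = -0.530
  x_4 = (10 - (-2)·1.375 - (-3)·-0.482 - (4)·-0.530) / (-11) = -1.220

(1.375, -0.482, -0.530, -1.220)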